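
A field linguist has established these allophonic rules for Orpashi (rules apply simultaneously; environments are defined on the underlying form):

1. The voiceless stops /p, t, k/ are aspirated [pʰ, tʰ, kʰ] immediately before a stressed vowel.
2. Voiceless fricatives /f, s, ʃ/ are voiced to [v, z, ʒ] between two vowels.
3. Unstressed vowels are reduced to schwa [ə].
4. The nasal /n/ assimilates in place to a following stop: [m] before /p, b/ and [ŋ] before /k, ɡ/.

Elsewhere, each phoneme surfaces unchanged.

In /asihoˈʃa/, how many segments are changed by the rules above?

5

Segments that undergo a rule: /a/ → [ə] (rule 3); /s/ → [z] (rule 2); /i/ → [ə] (rule 3); /o/ → [ə] (rule 3); /ʃ/ → [ʒ] (rule 2).
All other segments surface unchanged.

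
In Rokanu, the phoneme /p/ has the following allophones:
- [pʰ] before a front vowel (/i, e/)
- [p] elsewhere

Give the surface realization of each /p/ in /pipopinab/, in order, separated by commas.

[pʰ], [p], [pʰ]

Occurrence 1 (position 1): before a front vowel (/i, e/) → [pʰ].
Occurrence 2 (position 3): no conditioning environment matches → elsewhere allophone [p].
Occurrence 3 (position 5): before a front vowel (/i, e/) → [pʰ].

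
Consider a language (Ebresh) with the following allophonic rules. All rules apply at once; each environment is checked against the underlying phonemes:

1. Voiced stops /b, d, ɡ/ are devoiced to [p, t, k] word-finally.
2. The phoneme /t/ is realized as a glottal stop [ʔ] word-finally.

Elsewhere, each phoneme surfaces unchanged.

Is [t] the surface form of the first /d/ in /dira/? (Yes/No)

/d/ (word-initial) is in the target of rule 1 but the environment (word-finally) is not met → [d].
The actual realization is [d], not [t].

No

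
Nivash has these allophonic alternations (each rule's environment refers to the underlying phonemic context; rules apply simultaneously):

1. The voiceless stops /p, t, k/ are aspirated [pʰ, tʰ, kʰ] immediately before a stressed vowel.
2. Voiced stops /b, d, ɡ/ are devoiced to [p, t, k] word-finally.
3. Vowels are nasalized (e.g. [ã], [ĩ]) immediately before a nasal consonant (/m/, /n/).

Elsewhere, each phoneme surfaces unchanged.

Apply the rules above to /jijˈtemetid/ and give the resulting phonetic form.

[jijˈtʰẽmetit]

/j/ (word-initial) is unaffected → [j].
/i/ (between /j/ and /j/) fails the environment for rule 3, so it stays [i].
/j/ (between /i/ and /t/): no rule targets it → [j].
/t/ (between /j/ and /e/): immediately before a stressed vowel, so rule 1 applies → [tʰ].
/e/ — between /t/ and /m/, before a nasal consonant — surfaces as [ẽ] (rule 3).
/m/ stays [m].
/e/ (between /m/ and /t/): rule 3 targets it, but not before a nasal consonant → unchanged [e].
/t/ — between /e/ and /i/; rule 1 does not apply here → [t].
/i/ (between /t/ and /d/) is in the target of rule 3 but the environment (before a nasal consonant) is not met → [i].
/d/ — word-final, word-finally — surfaces as [t] (rule 2).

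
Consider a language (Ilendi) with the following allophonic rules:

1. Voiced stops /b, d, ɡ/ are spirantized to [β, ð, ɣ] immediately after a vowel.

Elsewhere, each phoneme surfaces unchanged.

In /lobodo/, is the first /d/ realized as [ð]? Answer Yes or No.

Rule 1 applies to /d/ (between /o/ and /o/: immediately after a vowel) → [ð].
The actual realization is [ð], which matches [ð].

Yes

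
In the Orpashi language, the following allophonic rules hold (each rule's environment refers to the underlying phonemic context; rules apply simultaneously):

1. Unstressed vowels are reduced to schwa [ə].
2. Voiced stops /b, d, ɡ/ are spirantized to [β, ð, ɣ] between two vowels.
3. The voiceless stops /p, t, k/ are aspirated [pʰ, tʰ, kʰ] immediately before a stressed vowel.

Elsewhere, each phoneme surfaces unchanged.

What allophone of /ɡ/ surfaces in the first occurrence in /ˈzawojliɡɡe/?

/ɡ/ (between /i/ and /ɡ/) is in the target of rule 2 but the environment (between two vowels) is not met → [ɡ].

[ɡ]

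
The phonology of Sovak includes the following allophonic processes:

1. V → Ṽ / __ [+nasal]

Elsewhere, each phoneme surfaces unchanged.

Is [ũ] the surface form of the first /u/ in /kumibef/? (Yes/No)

Rule 1 applies to /u/ (between /k/ and /m/: before a nasal consonant) → [ũ].
The actual realization is [ũ], which matches [ũ].

Yes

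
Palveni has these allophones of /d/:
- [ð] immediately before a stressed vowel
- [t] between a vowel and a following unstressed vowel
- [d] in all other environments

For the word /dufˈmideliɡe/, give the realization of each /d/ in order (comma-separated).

[d], [t]

Occurrence 1 (position 1): no conditioning environment matches → elsewhere allophone [d].
Occurrence 2 (position 6): between a vowel and a following unstressed vowel → [t].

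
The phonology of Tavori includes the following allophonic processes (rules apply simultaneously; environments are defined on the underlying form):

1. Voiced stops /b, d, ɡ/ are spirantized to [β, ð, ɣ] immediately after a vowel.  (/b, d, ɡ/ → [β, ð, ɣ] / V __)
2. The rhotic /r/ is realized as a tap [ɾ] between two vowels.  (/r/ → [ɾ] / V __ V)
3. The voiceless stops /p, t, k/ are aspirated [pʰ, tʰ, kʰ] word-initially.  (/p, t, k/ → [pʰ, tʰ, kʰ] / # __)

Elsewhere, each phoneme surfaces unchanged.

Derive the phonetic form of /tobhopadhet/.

[tʰoβhopaðhet]

/t/ (word-initial): word-initially, so rule 3 applies → [tʰ].
/o/ (between /t/ and /b/): no rule targets it → [o].
/b/ — between /o/ and /h/, immediately after a vowel — surfaces as [β] (rule 1).
/h/ (between /b/ and /o/) is unaffected → [h].
/o/ — not in any rule's target class → [o].
/p/ (between /o/ and /a/) is in the target of rule 3 but the environment (word-initially) is not met → [p].
/a/ — not in any rule's target class → [a].
Rule 1 applies to /d/ (between /a/ and /h/: immediately after a vowel) → [ð].
/h/ stays [h].
/e/ (between /h/ and /t/): no rule targets it → [e].
/t/ — word-final; rule 3 does not apply here → [t].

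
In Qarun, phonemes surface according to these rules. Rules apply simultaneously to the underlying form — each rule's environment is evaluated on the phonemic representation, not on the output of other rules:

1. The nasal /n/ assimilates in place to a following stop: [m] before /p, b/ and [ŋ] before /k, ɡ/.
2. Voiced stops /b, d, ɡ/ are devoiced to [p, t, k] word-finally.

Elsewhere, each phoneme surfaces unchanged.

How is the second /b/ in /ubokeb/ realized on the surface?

/b/ — word-final, word-finally — surfaces as [p] (rule 2).

[p]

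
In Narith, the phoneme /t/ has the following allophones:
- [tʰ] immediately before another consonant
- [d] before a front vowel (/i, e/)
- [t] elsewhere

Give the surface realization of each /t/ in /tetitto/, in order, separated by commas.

[d], [d], [tʰ], [t]

Occurrence 1 (position 1): before a front vowel (/i, e/) → [d].
Occurrence 2 (position 3): before a front vowel (/i, e/) → [d].
Occurrence 3 (position 5): immediately before another consonant → [tʰ].
Occurrence 4 (position 6): no conditioning environment matches → elsewhere allophone [t].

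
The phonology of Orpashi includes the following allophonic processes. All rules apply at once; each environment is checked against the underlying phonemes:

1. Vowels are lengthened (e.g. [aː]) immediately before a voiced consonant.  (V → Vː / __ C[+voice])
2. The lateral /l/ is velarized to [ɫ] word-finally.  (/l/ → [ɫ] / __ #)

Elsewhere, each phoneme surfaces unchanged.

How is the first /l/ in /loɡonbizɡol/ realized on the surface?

[l]

/l/ (word-initial) fails the environment for rule 2, so it stays [l].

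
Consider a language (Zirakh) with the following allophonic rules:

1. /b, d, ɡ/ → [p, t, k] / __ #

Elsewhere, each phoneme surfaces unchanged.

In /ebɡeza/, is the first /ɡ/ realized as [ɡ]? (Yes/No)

/ɡ/ (between /b/ and /e/) fails the environment for rule 1, so it stays [ɡ].
The actual realization is [ɡ], which matches [ɡ].

Yes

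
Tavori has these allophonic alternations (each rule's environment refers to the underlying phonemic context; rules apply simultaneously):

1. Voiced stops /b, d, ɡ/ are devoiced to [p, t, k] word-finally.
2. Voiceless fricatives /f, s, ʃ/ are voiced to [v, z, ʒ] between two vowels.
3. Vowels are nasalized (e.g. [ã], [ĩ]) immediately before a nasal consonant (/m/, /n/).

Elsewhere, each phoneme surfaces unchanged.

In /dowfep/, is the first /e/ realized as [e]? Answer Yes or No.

/e/ (between /f/ and /p/) fails the environment for rule 3, so it stays [e].
The actual realization is [e], which matches [e].

Yes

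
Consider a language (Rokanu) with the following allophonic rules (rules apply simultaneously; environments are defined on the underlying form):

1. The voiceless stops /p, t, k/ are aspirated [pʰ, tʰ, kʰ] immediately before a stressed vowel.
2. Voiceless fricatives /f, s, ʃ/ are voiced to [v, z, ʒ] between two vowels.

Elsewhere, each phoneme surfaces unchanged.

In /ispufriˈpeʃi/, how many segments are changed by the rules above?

2

Segments that undergo a rule: /p/ → [pʰ] (rule 1); /ʃ/ → [ʒ] (rule 2).
All other segments surface unchanged.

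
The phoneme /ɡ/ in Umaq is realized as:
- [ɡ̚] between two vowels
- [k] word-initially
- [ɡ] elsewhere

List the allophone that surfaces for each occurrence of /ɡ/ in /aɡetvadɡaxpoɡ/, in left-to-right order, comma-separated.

Occurrence 1 (position 2): between two vowels → [ɡ̚].
Occurrence 2 (position 8): no conditioning environment matches → elsewhere allophone [ɡ].
Occurrence 3 (position 13): no conditioning environment matches → elsewhere allophone [ɡ].

[ɡ̚], [ɡ], [ɡ]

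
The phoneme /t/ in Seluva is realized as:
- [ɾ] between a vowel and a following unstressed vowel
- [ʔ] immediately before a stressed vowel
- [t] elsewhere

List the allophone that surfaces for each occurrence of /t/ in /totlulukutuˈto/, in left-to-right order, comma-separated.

[t], [t], [ɾ], [ʔ]

Occurrence 1 (position 1): no conditioning environment matches → elsewhere allophone [t].
Occurrence 2 (position 3): no conditioning environment matches → elsewhere allophone [t].
Occurrence 3 (position 10): between a vowel and a following unstressed vowel → [ɾ].
Occurrence 4 (position 12): immediately before a stressed vowel → [ʔ].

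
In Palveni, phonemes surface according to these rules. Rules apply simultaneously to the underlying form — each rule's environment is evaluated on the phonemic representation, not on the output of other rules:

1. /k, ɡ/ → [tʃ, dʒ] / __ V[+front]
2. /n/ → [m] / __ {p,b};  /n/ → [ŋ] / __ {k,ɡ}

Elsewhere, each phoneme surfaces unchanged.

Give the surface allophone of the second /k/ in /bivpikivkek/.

/k/ meets the environment for rule 1 (before a front vowel) → [tʃ].

[tʃ]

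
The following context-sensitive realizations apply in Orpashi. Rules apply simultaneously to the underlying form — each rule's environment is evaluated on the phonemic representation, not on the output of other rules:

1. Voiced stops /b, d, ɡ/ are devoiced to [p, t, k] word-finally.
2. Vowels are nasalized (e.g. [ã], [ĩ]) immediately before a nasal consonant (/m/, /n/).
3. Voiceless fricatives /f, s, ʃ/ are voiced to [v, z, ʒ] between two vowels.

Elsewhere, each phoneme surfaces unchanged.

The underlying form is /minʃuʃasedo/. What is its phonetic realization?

[mĩnʃuʒazedo]

/m/ (word-initial) is unaffected → [m].
/i/ — between /m/ and /n/, before a nasal consonant — surfaces as [ĩ] (rule 2).
/n/ — not in any rule's target class → [n].
/ʃ/ (between /n/ and /u/): rule 3 targets it, but not between two vowels → unchanged [ʃ].
/u/ (between /ʃ/ and /ʃ/): rule 2 targets it, but not before a nasal consonant → unchanged [u].
/ʃ/ (between /u/ and /a/): between two vowels, so rule 3 applies → [ʒ].
/a/ (between /ʃ/ and /s/) is in the target of rule 2 but the environment (before a nasal consonant) is not met → [a].
/s/ (between /a/ and /e/): between two vowels, so rule 3 applies → [z].
/e/ (between /s/ and /d/): rule 2 targets it, but not before a nasal consonant → unchanged [e].
/d/ (between /e/ and /o/) fails the environment for rule 1, so it stays [d].
/o/ (word-final) is in the target of rule 2 but the environment (before a nasal consonant) is not met → [o].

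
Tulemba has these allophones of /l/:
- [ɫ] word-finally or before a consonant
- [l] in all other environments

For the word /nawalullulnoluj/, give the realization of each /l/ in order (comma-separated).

Occurrence 1 (position 5): no conditioning environment matches → elsewhere allophone [l].
Occurrence 2 (position 7): word-finally or before a consonant → [ɫ].
Occurrence 3 (position 8): no conditioning environment matches → elsewhere allophone [l].
Occurrence 4 (position 10): word-finally or before a consonant → [ɫ].
Occurrence 5 (position 13): no conditioning environment matches → elsewhere allophone [l].

[l], [ɫ], [l], [ɫ], [l]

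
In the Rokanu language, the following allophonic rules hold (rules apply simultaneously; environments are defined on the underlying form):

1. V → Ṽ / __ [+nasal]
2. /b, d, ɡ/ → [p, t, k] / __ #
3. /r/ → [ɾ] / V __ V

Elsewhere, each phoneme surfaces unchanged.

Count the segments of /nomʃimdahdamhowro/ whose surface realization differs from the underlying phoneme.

Segments that undergo a rule: /o/ → [õ] (rule 1); /i/ → [ĩ] (rule 1); /a/ → [ã] (rule 1).
All other segments surface unchanged.

3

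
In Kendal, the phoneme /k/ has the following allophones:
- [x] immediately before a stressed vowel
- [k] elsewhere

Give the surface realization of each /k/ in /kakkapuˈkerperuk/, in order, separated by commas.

[k], [k], [k], [x], [k]

Occurrence 1 (position 1): no conditioning environment matches → elsewhere allophone [k].
Occurrence 2 (position 3): no conditioning environment matches → elsewhere allophone [k].
Occurrence 3 (position 4): no conditioning environment matches → elsewhere allophone [k].
Occurrence 4 (position 8): immediately before a stressed vowel → [x].
Occurrence 5 (position 15): no conditioning environment matches → elsewhere allophone [k].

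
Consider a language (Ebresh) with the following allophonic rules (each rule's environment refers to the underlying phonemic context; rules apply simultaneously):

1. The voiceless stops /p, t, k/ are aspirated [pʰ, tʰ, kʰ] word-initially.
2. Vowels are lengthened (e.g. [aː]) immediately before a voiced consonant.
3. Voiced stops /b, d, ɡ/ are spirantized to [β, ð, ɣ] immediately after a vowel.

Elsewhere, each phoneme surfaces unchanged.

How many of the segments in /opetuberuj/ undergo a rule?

4

Segments that undergo a rule: /u/ → [uː] (rule 2); /b/ → [β] (rule 3); /e/ → [eː] (rule 2); /u/ → [uː] (rule 2).
All other segments surface unchanged.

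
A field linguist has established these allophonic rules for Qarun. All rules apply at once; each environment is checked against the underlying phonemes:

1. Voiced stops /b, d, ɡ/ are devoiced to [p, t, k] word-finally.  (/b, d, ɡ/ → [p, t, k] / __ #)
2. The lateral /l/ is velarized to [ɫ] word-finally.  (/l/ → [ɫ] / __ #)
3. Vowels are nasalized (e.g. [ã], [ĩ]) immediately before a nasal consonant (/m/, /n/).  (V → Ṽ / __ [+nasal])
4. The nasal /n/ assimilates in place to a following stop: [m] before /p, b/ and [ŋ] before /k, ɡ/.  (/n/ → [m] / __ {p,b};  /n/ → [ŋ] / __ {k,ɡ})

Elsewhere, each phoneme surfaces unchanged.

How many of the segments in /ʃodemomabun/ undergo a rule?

3

Segments that undergo a rule: /e/ → [ẽ] (rule 3); /o/ → [õ] (rule 3); /u/ → [ũ] (rule 3).
All other segments surface unchanged.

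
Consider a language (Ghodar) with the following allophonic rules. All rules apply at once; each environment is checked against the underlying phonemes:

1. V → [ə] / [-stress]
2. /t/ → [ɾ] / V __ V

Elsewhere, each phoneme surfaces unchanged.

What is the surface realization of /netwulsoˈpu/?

/n/ — not in any rule's target class → [n].
/e/ meets the environment for rule 1 (in an unstressed syllable) → [ə].
/t/ (between /e/ and /w/) fails the environment for rule 2, so it stays [t].
/w/ (between /t/ and /u/): no rule targets it → [w].
/u/ meets the environment for rule 1 (in an unstressed syllable) → [ə].
/l/ (between /u/ and /s/) is unaffected → [l].
/s/ (between /l/ and /o/) is unaffected → [s].
Rule 1 applies to /o/ (between /s/ and /p/: in an unstressed syllable) → [ə].
/p/ (between /o/ and /u/) is unaffected → [p].
/u/ (word-final): rule 1 targets it, but not in an unstressed syllable → unchanged [u].

[nətwəlsəˈpu]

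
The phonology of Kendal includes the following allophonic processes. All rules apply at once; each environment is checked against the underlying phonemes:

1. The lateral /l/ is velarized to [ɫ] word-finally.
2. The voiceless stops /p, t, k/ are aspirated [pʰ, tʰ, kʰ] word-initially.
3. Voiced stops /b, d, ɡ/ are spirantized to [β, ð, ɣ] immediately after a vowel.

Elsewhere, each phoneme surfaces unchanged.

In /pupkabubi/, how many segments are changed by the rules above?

Segments that undergo a rule: /p/ → [pʰ] (rule 2); /b/ → [β] (rule 3); /b/ → [β] (rule 3).
All other segments surface unchanged.

3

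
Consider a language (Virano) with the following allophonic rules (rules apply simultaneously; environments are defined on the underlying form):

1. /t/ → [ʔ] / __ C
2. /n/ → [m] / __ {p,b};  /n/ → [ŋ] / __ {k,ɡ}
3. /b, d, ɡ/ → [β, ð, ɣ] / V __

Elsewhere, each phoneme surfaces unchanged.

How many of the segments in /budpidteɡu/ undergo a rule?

3

Segments that undergo a rule: /d/ → [ð] (rule 3); /d/ → [ð] (rule 3); /ɡ/ → [ɣ] (rule 3).
All other segments surface unchanged.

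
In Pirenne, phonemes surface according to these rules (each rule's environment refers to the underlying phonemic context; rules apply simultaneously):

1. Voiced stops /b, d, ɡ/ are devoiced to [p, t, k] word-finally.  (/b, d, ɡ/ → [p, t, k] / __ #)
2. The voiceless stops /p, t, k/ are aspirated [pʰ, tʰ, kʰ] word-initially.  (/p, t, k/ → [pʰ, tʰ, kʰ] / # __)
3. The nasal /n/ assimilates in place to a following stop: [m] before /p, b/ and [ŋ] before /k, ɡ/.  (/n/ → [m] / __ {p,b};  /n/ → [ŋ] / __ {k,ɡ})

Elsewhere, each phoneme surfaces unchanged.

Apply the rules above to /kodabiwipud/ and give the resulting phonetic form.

[kʰodabiwiput]

/k/ (word-initial): word-initially, so rule 2 applies → [kʰ].
/d/ — between /o/ and /a/; rule 1 does not apply here → [d].
/b/ — between /a/ and /i/; rule 1 does not apply here → [b].
/p/ (between /i/ and /u/) fails the environment for rule 2, so it stays [p].
/d/ (word-final) occurs word-finally → [t] by rule 1.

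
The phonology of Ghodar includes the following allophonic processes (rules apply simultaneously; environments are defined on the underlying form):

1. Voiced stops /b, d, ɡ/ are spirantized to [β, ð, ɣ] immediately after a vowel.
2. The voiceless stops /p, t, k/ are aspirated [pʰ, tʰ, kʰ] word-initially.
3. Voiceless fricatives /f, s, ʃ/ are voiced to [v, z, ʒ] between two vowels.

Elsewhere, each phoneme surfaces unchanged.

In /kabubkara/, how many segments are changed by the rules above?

Segments that undergo a rule: /k/ → [kʰ] (rule 2); /b/ → [β] (rule 1); /b/ → [β] (rule 1).
All other segments surface unchanged.

3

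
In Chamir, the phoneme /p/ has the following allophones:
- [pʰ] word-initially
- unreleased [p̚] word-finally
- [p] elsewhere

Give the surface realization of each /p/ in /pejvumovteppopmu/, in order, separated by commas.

Occurrence 1 (position 1): word-initially → [pʰ].
Occurrence 2 (position 11): no conditioning environment matches → elsewhere allophone [p].
Occurrence 3 (position 12): no conditioning environment matches → elsewhere allophone [p].
Occurrence 4 (position 14): no conditioning environment matches → elsewhere allophone [p].

[pʰ], [p], [p], [p]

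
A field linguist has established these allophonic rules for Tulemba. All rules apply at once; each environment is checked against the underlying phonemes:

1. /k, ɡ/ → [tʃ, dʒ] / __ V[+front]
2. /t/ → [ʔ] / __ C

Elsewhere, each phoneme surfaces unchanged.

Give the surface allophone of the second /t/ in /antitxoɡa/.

/t/ — between /i/ and /x/, immediately before a consonant — surfaces as [ʔ] (rule 2).

[ʔ]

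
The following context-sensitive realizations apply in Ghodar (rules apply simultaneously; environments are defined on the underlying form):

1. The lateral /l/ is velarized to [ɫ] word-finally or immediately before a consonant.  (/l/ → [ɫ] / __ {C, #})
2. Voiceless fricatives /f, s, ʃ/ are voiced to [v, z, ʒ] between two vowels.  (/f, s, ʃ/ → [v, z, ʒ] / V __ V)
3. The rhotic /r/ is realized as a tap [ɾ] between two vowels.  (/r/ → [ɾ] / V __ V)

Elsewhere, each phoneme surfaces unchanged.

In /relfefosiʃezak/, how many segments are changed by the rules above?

Segments that undergo a rule: /l/ → [ɫ] (rule 1); /f/ → [v] (rule 2); /s/ → [z] (rule 2); /ʃ/ → [ʒ] (rule 2).
All other segments surface unchanged.

4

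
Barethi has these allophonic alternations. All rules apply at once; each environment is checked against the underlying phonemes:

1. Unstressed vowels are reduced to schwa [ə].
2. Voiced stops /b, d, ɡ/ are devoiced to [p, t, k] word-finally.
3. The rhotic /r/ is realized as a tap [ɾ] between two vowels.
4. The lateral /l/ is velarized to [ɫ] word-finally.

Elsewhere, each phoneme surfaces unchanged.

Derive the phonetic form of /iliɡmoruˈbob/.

/i/ (word-initial): in an unstressed syllable, so rule 1 applies → [ə].
/l/ (between /i/ and /i/): rule 4 targets it, but not word-finally → unchanged [l].
/i/ meets the environment for rule 1 (in an unstressed syllable) → [ə].
/ɡ/ — between /i/ and /m/; rule 2 does not apply here → [ɡ].
/m/ stays [m].
/o/ — between /m/ and /r/, in an unstressed syllable — surfaces as [ə] (rule 1).
/r/ meets the environment for rule 3 (between two vowels) → [ɾ].
/u/ (between /r/ and /b/): in an unstressed syllable, so rule 1 applies → [ə].
/b/ (between /u/ and /o/): rule 2 targets it, but not word-finally → unchanged [b].
/o/ (between /b/ and /b/): rule 1 targets it, but not in an unstressed syllable → unchanged [o].
/b/ (word-final): word-finally, so rule 2 applies → [p].

[ələɡməɾəˈbop]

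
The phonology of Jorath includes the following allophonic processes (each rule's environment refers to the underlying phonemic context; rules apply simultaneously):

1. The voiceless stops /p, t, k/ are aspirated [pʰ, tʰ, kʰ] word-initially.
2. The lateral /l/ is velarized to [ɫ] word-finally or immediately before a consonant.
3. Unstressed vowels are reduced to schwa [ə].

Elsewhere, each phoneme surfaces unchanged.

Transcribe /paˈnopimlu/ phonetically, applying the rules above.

Rule 1 applies to /p/ (word-initial: word-initially) → [pʰ].
/a/ (between /p/ and /n/): in an unstressed syllable, so rule 3 applies → [ə].
/n/ (between /a/ and /o/) is unaffected → [n].
/o/ (between /n/ and /p/): rule 3 targets it, but not in an unstressed syllable → unchanged [o].
/p/ (between /o/ and /i/): rule 1 targets it, but not word-initially → unchanged [p].
/i/ meets the environment for rule 3 (in an unstressed syllable) → [ə].
/m/ (between /i/ and /l/): no rule targets it → [m].
/l/ (between /m/ and /u/) is in the target of rule 2 but the environment (word-finally or immediately before a consonant) is not met → [l].
/u/ — word-final, in an unstressed syllable — surfaces as [ə] (rule 3).

[pʰəˈnopəmlə]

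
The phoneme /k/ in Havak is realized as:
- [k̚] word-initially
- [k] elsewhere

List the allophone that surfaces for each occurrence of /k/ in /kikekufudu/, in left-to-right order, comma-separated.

[k̚], [k], [k]

Occurrence 1 (position 1): word-initially → [k̚].
Occurrence 2 (position 3): no conditioning environment matches → elsewhere allophone [k].
Occurrence 3 (position 5): no conditioning environment matches → elsewhere allophone [k].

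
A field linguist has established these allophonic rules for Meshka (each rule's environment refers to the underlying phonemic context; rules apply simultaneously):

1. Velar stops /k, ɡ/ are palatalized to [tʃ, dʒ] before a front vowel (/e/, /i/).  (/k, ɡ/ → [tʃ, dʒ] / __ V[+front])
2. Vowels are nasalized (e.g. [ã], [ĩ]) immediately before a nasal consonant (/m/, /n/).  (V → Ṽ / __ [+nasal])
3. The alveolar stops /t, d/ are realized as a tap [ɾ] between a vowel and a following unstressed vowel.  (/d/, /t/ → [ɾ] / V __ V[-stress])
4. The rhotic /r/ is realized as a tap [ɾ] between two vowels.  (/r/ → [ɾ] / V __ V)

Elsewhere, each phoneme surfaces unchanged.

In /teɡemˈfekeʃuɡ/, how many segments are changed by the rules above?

Segments that undergo a rule: /ɡ/ → [dʒ] (rule 1); /e/ → [ẽ] (rule 2); /k/ → [tʃ] (rule 1).
All other segments surface unchanged.

3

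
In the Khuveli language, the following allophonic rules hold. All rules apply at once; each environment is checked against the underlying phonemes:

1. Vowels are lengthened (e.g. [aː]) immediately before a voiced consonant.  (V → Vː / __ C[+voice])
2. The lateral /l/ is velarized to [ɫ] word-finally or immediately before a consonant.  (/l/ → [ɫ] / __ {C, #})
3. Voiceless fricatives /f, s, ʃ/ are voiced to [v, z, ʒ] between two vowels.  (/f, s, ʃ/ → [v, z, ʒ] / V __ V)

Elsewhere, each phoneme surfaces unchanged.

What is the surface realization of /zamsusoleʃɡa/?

/z/ (word-initial) is unaffected → [z].
/a/ (between /z/ and /m/): before a voiced consonant, so rule 1 applies → [aː].
/m/ (between /a/ and /s/) is unaffected → [m].
/s/ — between /m/ and /u/; rule 3 does not apply here → [s].
/u/ (between /s/ and /s/) is in the target of rule 1 but the environment (before a voiced consonant) is not met → [u].
/s/ (between /u/ and /o/): between two vowels, so rule 3 applies → [z].
/o/ (between /s/ and /l/) occurs before a voiced consonant → [oː] by rule 1.
/l/ (between /o/ and /e/): rule 2 targets it, but not word-finally or immediately before a consonant → unchanged [l].
/e/ (between /l/ and /ʃ/) is in the target of rule 1 but the environment (before a voiced consonant) is not met → [e].
/ʃ/ (between /e/ and /ɡ/): rule 3 targets it, but not between two vowels → unchanged [ʃ].
/ɡ/ stays [ɡ].
/a/ (word-final) is in the target of rule 1 but the environment (before a voiced consonant) is not met → [a].

[zaːmsuzoːleʃɡa]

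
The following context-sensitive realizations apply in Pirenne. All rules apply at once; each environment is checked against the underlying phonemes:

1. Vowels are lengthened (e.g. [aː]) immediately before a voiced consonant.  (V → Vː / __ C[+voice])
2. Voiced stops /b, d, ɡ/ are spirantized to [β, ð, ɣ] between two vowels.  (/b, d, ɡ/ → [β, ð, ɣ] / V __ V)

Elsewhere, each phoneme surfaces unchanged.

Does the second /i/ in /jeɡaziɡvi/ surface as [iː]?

No

/i/ — word-final; rule 1 does not apply here → [i].
The actual realization is [i], not [iː].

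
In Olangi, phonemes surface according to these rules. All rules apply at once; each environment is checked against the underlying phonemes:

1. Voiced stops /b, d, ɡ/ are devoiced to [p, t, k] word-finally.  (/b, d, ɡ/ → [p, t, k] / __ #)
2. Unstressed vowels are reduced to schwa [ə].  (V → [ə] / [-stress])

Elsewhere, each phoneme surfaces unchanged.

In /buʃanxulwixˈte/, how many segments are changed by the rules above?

Segments that undergo a rule: /u/ → [ə] (rule 2); /a/ → [ə] (rule 2); /u/ → [ə] (rule 2); /i/ → [ə] (rule 2).
All other segments surface unchanged.

4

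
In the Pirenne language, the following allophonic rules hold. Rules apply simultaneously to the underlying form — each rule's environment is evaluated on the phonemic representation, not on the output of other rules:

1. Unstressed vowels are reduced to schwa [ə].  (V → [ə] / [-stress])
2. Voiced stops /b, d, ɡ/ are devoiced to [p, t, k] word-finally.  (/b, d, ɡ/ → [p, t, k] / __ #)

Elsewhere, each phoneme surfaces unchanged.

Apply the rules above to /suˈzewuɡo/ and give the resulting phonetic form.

[səˈzewəɡə]

/s/ (word-initial): no rule targets it → [s].
/u/ (between /s/ and /z/) occurs in an unstressed syllable → [ə] by rule 1.
/z/ (between /u/ and /e/) is unaffected → [z].
/e/ (between /z/ and /w/) fails the environment for rule 1, so it stays [e].
/w/ (between /e/ and /u/) is unaffected → [w].
/u/ meets the environment for rule 1 (in an unstressed syllable) → [ə].
/ɡ/ (between /u/ and /o/) fails the environment for rule 2, so it stays [ɡ].
/o/ (word-final): in an unstressed syllable, so rule 1 applies → [ə].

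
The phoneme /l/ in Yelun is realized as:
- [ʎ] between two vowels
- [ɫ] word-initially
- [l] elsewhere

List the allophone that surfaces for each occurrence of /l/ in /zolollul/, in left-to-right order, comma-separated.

Occurrence 1 (position 3): between two vowels → [ʎ].
Occurrence 2 (position 5): no conditioning environment matches → elsewhere allophone [l].
Occurrence 3 (position 6): no conditioning environment matches → elsewhere allophone [l].
Occurrence 4 (position 8): no conditioning environment matches → elsewhere allophone [l].

[ʎ], [l], [l], [l]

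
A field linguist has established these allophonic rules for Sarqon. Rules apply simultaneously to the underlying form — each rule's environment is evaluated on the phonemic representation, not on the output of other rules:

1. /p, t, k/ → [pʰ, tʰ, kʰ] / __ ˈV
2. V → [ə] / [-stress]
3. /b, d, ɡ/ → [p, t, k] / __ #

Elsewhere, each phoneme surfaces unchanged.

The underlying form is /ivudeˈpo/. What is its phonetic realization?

/i/ meets the environment for rule 2 (in an unstressed syllable) → [ə].
/v/ (between /i/ and /u/) is unaffected → [v].
Rule 2 applies to /u/ (between /v/ and /d/: in an unstressed syllable) → [ə].
/d/ — between /u/ and /e/; rule 3 does not apply here → [d].
/e/ — between /d/ and /p/, in an unstressed syllable — surfaces as [ə] (rule 2).
/p/ meets the environment for rule 1 (immediately before a stressed vowel) → [pʰ].
/o/ (word-final) is in the target of rule 2 but the environment (in an unstressed syllable) is not met → [o].

[əvədəˈpʰo]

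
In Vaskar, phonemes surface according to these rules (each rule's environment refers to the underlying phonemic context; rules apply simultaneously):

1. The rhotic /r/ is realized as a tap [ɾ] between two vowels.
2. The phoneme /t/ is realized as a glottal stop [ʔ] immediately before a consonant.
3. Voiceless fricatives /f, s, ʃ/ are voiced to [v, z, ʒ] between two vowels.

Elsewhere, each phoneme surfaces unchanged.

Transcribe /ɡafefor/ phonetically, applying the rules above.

/ɡ/ (word-initial) is unaffected → [ɡ].
/a/ — not in any rule's target class → [a].
/f/ meets the environment for rule 3 (between two vowels) → [v].
/e/ — not in any rule's target class → [e].
/f/ — between /e/ and /o/, between two vowels — surfaces as [v] (rule 3).
/o/ (between /f/ and /r/): no rule targets it → [o].
/r/ (word-final) is in the target of rule 1 but the environment (between two vowels) is not met → [r].

[ɡavevor]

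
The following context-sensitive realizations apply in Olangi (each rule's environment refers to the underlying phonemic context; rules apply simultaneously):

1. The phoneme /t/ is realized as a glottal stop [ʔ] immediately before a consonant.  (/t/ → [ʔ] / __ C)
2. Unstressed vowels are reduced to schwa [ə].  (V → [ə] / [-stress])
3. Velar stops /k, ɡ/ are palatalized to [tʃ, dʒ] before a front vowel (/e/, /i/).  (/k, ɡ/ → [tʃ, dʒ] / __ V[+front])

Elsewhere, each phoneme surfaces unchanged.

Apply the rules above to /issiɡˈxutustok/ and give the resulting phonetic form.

/i/ meets the environment for rule 2 (in an unstressed syllable) → [ə].
/s/ (between /i/ and /s/) is unaffected → [s].
/s/ (between /s/ and /i/) is unaffected → [s].
/i/ (between /s/ and /ɡ/): in an unstressed syllable, so rule 2 applies → [ə].
/ɡ/ — between /i/ and /x/; rule 3 does not apply here → [ɡ].
/x/ (between /ɡ/ and /u/) is unaffected → [x].
/u/ (between /x/ and /t/) fails the environment for rule 2, so it stays [u].
/t/ — between /u/ and /u/; rule 1 does not apply here → [t].
/u/ (between /t/ and /s/): in an unstressed syllable, so rule 2 applies → [ə].
/s/ (between /u/ and /t/): no rule targets it → [s].
/t/ (between /s/ and /o/) fails the environment for rule 1, so it stays [t].
/o/ meets the environment for rule 2 (in an unstressed syllable) → [ə].
/k/ (word-final) fails the environment for rule 3, so it stays [k].

[əssəɡˈxutəstək]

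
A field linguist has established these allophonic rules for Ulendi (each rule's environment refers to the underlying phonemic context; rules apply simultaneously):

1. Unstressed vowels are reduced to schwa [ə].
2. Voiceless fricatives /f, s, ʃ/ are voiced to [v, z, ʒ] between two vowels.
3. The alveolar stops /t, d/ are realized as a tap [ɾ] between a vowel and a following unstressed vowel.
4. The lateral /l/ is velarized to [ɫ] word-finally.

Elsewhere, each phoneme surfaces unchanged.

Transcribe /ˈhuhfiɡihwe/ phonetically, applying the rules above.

/h/ stays [h].
/u/ (between /h/ and /h/) is in the target of rule 1 but the environment (in an unstressed syllable) is not met → [u].
/h/ (between /u/ and /f/) is unaffected → [h].
/f/ — between /h/ and /i/; rule 2 does not apply here → [f].
Rule 1 applies to /i/ (between /f/ and /ɡ/: in an unstressed syllable) → [ə].
/ɡ/ (between /i/ and /i/) is unaffected → [ɡ].
/i/ — between /ɡ/ and /h/, in an unstressed syllable — surfaces as [ə] (rule 1).
/h/ (between /i/ and /w/): no rule targets it → [h].
/w/ stays [w].
/e/ (word-final): in an unstressed syllable, so rule 1 applies → [ə].

[ˈhuhfəɡəhwə]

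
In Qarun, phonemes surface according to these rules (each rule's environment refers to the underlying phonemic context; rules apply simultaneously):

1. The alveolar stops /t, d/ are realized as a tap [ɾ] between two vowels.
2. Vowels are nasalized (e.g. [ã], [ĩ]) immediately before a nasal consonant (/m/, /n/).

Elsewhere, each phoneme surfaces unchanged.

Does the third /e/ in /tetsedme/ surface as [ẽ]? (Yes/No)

No

/e/ (word-final) is in the target of rule 2 but the environment (before a nasal consonant) is not met → [e].
The actual realization is [e], not [ẽ].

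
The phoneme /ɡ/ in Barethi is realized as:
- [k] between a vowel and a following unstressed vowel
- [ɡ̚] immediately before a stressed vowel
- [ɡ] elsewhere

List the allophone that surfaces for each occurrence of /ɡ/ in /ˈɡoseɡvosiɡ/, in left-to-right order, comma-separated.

Occurrence 1 (position 1): immediately before a stressed vowel → [ɡ̚].
Occurrence 2 (position 5): no conditioning environment matches → elsewhere allophone [ɡ].
Occurrence 3 (position 10): no conditioning environment matches → elsewhere allophone [ɡ].

[ɡ̚], [ɡ], [ɡ]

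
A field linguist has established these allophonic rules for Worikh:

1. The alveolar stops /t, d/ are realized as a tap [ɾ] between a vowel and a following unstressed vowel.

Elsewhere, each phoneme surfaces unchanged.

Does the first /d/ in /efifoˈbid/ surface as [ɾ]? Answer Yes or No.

No

/d/ (word-final) fails the environment for rule 1, so it stays [d].
The actual realization is [d], not [ɾ].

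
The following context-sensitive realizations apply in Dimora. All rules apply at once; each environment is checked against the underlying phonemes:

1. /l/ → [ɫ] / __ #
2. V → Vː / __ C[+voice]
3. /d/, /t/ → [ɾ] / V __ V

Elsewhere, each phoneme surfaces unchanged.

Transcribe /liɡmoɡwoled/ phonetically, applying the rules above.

/l/ — word-initial; rule 1 does not apply here → [l].
/i/ (between /l/ and /ɡ/): before a voiced consonant, so rule 2 applies → [iː].
/ɡ/ (between /i/ and /m/): no rule targets it → [ɡ].
/m/ — not in any rule's target class → [m].
/o/ meets the environment for rule 2 (before a voiced consonant) → [oː].
/ɡ/ (between /o/ and /w/): no rule targets it → [ɡ].
/w/ (between /ɡ/ and /o/): no rule targets it → [w].
Rule 2 applies to /o/ (between /w/ and /l/: before a voiced consonant) → [oː].
/l/ (between /o/ and /e/): rule 1 targets it, but not word-finally → unchanged [l].
/e/ meets the environment for rule 2 (before a voiced consonant) → [eː].
/d/ (word-final) is in the target of rule 3 but the environment (between two vowels) is not met → [d].

[liːɡmoːɡwoːleːd]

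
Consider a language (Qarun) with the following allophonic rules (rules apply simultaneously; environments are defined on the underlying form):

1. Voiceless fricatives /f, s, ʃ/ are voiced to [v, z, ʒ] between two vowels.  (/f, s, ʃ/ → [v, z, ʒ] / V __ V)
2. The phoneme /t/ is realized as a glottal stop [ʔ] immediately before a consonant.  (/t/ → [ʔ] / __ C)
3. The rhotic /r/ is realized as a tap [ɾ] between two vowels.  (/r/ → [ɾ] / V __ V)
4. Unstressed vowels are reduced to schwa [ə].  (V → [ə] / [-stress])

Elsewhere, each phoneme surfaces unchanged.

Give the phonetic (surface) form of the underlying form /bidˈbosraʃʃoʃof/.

/i/ — between /b/ and /d/, in an unstressed syllable — surfaces as [ə] (rule 4).
/o/ — between /b/ and /s/; rule 4 does not apply here → [o].
/s/ (between /o/ and /r/) fails the environment for rule 1, so it stays [s].
/r/ (between /s/ and /a/) fails the environment for rule 3, so it stays [r].
Rule 4 applies to /a/ (between /r/ and /ʃ/: in an unstressed syllable) → [ə].
/ʃ/ (between /a/ and /ʃ/) is in the target of rule 1 but the environment (between two vowels) is not met → [ʃ].
/ʃ/ (between /ʃ/ and /o/) is in the target of rule 1 but the environment (between two vowels) is not met → [ʃ].
/o/ meets the environment for rule 4 (in an unstressed syllable) → [ə].
/ʃ/ (between /o/ and /o/) occurs between two vowels → [ʒ] by rule 1.
Rule 4 applies to /o/ (between /ʃ/ and /f/: in an unstressed syllable) → [ə].
/f/ (word-final) is in the target of rule 1 but the environment (between two vowels) is not met → [f].

[bədˈbosrəʃʃəʒəf]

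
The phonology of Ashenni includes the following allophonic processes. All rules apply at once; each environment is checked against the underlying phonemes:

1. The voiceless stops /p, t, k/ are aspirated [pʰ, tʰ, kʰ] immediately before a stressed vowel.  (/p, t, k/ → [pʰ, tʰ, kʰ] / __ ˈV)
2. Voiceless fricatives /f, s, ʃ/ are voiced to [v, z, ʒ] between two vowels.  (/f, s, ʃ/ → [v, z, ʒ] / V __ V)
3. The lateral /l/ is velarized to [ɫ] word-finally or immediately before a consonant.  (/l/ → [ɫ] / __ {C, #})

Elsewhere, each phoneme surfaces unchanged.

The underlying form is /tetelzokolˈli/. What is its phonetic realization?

[teteɫzokoɫˈli]

/t/ (word-initial) is in the target of rule 1 but the environment (immediately before a stressed vowel) is not met → [t].
/e/ stays [e].
/t/ — between /e/ and /e/; rule 1 does not apply here → [t].
/e/ stays [e].
/l/ — between /e/ and /z/, word-finally or immediately before a consonant — surfaces as [ɫ] (rule 3).
/z/ stays [z].
/o/ — not in any rule's target class → [o].
/k/ (between /o/ and /o/) fails the environment for rule 1, so it stays [k].
/o/ stays [o].
/l/ (between /o/ and /l/) occurs word-finally or immediately before a consonant → [ɫ] by rule 3.
/l/ (between /l/ and /i/): rule 3 targets it, but not word-finally or immediately before a consonant → unchanged [l].
/i/ (word-final): no rule targets it → [i].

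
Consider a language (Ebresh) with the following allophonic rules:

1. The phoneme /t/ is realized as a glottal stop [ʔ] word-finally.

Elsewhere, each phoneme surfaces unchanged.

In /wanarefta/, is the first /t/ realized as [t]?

/t/ (between /f/ and /a/) is in the target of rule 1 but the environment (word-finally) is not met → [t].
The actual realization is [t], which matches [t].

Yes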